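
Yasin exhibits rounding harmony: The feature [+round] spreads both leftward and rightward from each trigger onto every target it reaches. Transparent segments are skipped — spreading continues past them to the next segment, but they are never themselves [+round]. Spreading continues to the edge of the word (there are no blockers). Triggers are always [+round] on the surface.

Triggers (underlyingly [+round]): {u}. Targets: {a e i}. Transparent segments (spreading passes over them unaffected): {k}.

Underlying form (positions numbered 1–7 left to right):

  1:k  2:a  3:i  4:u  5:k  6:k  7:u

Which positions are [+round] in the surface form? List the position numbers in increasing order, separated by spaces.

2 3 4 7

From /u/ at 4 rightward: 5 /k/ transparent; 6 /k/ transparent; 7 /u/ is itself a trigger — this domain ends here.
From /u/ at 4 leftward: 3 /i/ → [+round]; 2 /a/ → [+round]; 1 /k/ transparent; word edge.
From /u/ at 7 rightward: word edge.
From /u/ at 7 leftward: 6 /k/ transparent; 5 /k/ transparent; 4 /u/ is itself a trigger — this domain ends here.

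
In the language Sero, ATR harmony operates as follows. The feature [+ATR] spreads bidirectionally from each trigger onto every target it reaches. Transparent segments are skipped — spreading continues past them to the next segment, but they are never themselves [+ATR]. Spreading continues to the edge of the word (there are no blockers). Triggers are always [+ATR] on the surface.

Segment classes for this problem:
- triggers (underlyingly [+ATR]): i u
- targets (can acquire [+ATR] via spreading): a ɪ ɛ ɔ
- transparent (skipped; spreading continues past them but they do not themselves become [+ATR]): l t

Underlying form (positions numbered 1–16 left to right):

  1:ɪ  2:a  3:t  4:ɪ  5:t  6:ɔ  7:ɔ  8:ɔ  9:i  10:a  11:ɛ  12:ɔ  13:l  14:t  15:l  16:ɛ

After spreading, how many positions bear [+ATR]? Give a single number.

From /i/ at 9 rightward: 10 /a/ → [+ATR]; 11 /ɛ/ → [+ATR]; 12 /ɔ/ → [+ATR]; 13 /l/ transparent; 14 /t/ transparent; 15 /l/ transparent; 16 /ɛ/ → [+ATR]; word edge.
From /i/ at 9 leftward: 8 /ɔ/ → [+ATR]; 7 /ɔ/ → [+ATR]; 6 /ɔ/ → [+ATR]; 5 /t/ transparent; 4 /ɪ/ → [+ATR]; 3 /t/ transparent; 2 /a/ → [+ATR]; 1 /ɪ/ → [+ATR]; word edge.
[+ATR] positions on the surface: 1 2 4 6 7 8 9 10 11 12 16.

11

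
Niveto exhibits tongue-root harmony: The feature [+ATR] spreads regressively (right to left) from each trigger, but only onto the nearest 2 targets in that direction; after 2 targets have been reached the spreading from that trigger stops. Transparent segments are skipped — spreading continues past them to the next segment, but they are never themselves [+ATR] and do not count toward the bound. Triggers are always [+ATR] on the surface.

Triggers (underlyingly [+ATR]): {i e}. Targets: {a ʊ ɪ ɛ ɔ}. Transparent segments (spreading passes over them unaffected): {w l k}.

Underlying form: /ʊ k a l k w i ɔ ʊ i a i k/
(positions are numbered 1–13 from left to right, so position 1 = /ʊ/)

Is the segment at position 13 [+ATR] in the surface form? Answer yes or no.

From /i/ at 7 leftward: 6 /w/ transparent; 5 /k/ transparent; 4 /l/ transparent; 3 /a/ → [+ATR]; 2 /k/ transparent; 1 /ʊ/ → [+ATR]; bound reached.
From /i/ at 10 leftward: 9 /ʊ/ → [+ATR]; 8 /ɔ/ → [+ATR]; bound reached.
From /i/ at 12 leftward: 11 /a/ → [+ATR]; 10 /i/ is itself a trigger — this domain ends here.
[+ATR] positions on the surface: 1 3 7 8 9 10 11 12.

no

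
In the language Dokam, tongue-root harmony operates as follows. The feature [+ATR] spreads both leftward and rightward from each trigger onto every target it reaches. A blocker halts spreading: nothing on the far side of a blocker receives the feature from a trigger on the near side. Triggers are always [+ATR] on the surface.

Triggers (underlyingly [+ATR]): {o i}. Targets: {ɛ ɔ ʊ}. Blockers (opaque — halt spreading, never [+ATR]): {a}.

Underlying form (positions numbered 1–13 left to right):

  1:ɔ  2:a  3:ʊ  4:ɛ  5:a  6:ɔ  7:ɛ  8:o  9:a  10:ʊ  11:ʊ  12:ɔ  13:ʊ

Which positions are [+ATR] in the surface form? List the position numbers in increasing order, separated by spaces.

6 7 8

From /o/ at 8 rightward: 9 /a/ blocks.
From /o/ at 8 leftward: 7 /ɛ/ → [+ATR]; 6 /ɔ/ → [+ATR]; 5 /a/ blocks.
Targets with no active source: positions 1 3 4 10 11 12 13 stay [-ATR].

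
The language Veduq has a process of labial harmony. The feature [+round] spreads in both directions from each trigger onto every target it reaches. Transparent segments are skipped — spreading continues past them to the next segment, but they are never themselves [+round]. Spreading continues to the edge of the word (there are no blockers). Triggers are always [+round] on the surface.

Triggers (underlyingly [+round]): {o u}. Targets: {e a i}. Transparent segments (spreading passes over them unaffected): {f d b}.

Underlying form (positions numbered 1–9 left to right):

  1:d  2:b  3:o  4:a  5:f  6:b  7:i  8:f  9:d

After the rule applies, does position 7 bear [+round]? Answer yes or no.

yes

From /o/ at 3 rightward: 4 /a/ → [+round]; 5 /f/ transparent; 6 /b/ transparent; 7 /i/ → [+round]; 8 /f/ transparent; 9 /d/ transparent; word edge.
From /o/ at 3 leftward: 2 /b/ transparent; 1 /d/ transparent; word edge.
[+round] positions on the surface: 3 4 7.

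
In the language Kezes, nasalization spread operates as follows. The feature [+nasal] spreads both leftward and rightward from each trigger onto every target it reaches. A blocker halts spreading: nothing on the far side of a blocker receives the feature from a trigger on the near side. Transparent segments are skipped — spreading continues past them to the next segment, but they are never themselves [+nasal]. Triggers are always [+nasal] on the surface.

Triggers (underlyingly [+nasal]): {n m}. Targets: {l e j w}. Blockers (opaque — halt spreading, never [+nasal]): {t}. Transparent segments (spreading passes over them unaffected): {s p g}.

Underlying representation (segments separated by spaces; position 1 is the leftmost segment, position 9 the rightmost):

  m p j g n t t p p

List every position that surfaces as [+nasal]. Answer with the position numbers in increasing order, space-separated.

1 3 5

From /m/ at 1 rightward: 2 /p/ transparent; 3 /j/ → [+nasal]; 4 /g/ transparent; 5 /n/ is itself a trigger — this domain ends here.
From /m/ at 1 leftward: word edge.
From /n/ at 5 rightward: 6 /t/ blocks.
From /n/ at 5 leftward: 4 /g/ transparent; 3 /j/ → [+nasal]; 2 /p/ transparent; 1 /m/ is itself a trigger — this domain ends here.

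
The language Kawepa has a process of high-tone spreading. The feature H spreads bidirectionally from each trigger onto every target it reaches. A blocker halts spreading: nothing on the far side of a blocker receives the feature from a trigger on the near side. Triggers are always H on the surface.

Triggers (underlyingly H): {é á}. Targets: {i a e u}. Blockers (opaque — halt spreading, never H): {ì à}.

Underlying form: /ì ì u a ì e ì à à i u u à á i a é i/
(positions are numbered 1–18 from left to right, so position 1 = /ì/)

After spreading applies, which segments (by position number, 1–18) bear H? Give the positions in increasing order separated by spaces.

From /á/ at 14 rightward: 15 /i/ → H; 16 /a/ → H; 17 /é/ is itself a trigger — this domain ends here.
From /á/ at 14 leftward: 13 /à/ blocks.
From /é/ at 17 rightward: 18 /i/ → H; word edge.
From /é/ at 17 leftward: 16 /a/ → H; 15 /i/ → H; 14 /á/ is itself a trigger — this domain ends here.
Targets with no active source: positions 3 4 6 10 11 12 stay [-high tone].

14 15 16 17 18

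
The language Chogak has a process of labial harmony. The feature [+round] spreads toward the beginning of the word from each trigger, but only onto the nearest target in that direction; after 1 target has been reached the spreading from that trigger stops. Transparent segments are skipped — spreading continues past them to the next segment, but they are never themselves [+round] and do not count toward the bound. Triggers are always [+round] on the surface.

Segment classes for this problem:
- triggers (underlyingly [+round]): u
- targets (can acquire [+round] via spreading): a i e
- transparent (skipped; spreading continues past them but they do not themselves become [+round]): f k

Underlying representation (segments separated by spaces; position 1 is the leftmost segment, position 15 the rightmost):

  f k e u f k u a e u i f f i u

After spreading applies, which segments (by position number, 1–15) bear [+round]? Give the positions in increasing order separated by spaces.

3 4 7 9 10 14 15

From /u/ at 4 leftward: 3 /e/ → [+round]; bound reached.
From /u/ at 7 leftward: 6 /k/ transparent; 5 /f/ transparent; 4 /u/ is itself a trigger — this domain ends here.
From /u/ at 10 leftward: 9 /e/ → [+round]; bound reached.
From /u/ at 15 leftward: 14 /i/ → [+round]; bound reached.
Targets with no active source: positions 8 11 stay [-round].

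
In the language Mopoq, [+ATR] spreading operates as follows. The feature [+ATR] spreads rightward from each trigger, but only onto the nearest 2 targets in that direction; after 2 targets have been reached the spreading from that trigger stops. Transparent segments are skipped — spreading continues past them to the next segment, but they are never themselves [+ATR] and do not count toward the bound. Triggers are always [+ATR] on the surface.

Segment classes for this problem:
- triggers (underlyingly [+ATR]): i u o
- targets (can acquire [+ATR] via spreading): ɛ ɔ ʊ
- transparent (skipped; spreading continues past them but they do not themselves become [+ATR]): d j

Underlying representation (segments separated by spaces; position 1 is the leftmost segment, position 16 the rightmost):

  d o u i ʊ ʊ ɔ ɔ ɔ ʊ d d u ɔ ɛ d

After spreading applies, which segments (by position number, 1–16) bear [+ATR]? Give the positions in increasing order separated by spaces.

From /o/ at 2 rightward: 3 /u/ is itself a trigger — this domain ends here.
From /u/ at 3 rightward: 4 /i/ is itself a trigger — this domain ends here.
From /i/ at 4 rightward: 5 /ʊ/ → [+ATR]; 6 /ʊ/ → [+ATR]; bound reached.
From /u/ at 13 rightward: 14 /ɔ/ → [+ATR]; 15 /ɛ/ → [+ATR]; bound reached.
Targets with no active source: positions 7 8 9 10 stay [-ATR].

2 3 4 5 6 13 14 15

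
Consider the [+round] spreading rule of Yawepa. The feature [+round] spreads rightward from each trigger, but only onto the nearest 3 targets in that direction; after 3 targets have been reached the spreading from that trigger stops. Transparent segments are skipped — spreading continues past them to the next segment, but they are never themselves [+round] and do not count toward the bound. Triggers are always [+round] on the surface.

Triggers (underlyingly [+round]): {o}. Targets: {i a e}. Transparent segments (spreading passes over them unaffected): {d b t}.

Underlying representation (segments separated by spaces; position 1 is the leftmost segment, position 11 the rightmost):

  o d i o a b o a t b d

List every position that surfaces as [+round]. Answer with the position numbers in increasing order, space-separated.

From /o/ at 1 rightward: 2 /d/ transparent; 3 /i/ → [+round]; 4 /o/ is itself a trigger — this domain ends here.
From /o/ at 4 rightward: 5 /a/ → [+round]; 6 /b/ transparent; 7 /o/ is itself a trigger — this domain ends here.
From /o/ at 7 rightward: 8 /a/ → [+round]; 9 /t/ transparent; 10 /b/ transparent; 11 /d/ transparent; word edge.

1 3 4 5 7 8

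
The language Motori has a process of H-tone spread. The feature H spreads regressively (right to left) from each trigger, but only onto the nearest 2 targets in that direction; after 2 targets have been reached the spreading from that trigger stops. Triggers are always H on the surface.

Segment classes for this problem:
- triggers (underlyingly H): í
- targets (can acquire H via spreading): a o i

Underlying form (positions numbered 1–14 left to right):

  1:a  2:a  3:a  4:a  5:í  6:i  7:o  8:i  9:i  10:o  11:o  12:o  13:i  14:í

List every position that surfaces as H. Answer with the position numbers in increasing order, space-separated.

From /í/ at 5 leftward: 4 /a/ → H; 3 /a/ → H; bound reached.
From /í/ at 14 leftward: 13 /i/ → H; 12 /o/ → H; bound reached.
Targets with no active source: positions 1 2 6 7 8 9 10 11 stay [-high tone].

3 4 5 12 13 14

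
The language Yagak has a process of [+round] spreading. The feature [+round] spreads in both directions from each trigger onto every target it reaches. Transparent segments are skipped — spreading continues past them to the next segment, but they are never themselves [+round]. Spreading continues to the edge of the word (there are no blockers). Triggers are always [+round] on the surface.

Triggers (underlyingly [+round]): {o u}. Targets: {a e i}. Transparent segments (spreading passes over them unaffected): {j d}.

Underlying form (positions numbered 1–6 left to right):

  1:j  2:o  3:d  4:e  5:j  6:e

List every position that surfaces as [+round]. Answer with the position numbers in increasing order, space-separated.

From /o/ at 2 rightward: 3 /d/ transparent; 4 /e/ → [+round]; 5 /j/ transparent; 6 /e/ → [+round]; word edge.
From /o/ at 2 leftward: 1 /j/ transparent; word edge.

2 4 6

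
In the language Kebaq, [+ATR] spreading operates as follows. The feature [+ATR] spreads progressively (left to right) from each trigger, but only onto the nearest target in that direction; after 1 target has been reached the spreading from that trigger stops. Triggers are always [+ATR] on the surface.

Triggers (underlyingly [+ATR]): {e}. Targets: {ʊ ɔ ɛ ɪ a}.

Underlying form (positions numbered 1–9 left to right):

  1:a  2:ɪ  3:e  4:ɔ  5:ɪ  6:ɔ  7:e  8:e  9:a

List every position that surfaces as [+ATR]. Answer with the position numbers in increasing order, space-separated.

From /e/ at 3 rightward: 4 /ɔ/ → [+ATR]; bound reached.
From /e/ at 7 rightward: 8 /e/ is itself a trigger — this domain ends here.
From /e/ at 8 rightward: 9 /a/ → [+ATR]; bound reached.
Targets with no active source: positions 1 2 5 6 stay [-ATR].

3 4 7 8 9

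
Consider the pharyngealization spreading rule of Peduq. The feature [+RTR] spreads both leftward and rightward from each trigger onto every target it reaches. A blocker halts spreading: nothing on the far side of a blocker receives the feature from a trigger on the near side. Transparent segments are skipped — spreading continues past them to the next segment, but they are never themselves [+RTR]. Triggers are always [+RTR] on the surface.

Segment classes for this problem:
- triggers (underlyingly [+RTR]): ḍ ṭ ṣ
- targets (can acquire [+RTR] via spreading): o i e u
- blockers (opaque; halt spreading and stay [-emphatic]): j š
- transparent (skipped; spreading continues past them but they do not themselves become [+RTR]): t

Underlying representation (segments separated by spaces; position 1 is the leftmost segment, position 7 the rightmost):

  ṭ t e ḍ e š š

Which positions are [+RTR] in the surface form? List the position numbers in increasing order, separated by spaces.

1 3 4 5

From /ṭ/ at 1 rightward: 2 /t/ transparent; 3 /e/ → [+RTR]; 4 /ḍ/ is itself a trigger — this domain ends here.
From /ṭ/ at 1 leftward: word edge.
From /ḍ/ at 4 rightward: 5 /e/ → [+RTR]; 6 /š/ blocks.
From /ḍ/ at 4 leftward: 3 /e/ → [+RTR]; 2 /t/ transparent; 1 /ṭ/ is itself a trigger — this domain ends here.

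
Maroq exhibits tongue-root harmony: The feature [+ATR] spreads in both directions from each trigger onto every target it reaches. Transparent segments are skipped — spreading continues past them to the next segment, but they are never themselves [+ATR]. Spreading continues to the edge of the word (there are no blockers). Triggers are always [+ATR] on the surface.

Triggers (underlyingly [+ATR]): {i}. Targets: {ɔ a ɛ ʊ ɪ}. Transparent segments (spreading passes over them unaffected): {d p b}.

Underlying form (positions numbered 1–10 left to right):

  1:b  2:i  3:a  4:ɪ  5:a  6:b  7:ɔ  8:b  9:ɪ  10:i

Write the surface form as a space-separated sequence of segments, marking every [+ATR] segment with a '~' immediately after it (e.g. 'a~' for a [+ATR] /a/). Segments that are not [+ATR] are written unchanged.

From /i/ at 2 rightward: 3 /a/ → [+ATR]; 4 /ɪ/ → [+ATR]; 5 /a/ → [+ATR]; 6 /b/ transparent; 7 /ɔ/ → [+ATR]; 8 /b/ transparent; 9 /ɪ/ → [+ATR]; 10 /i/ is itself a trigger — this domain ends here.
From /i/ at 2 leftward: 1 /b/ transparent; word edge.
From /i/ at 10 rightward: word edge.
From /i/ at 10 leftward: 9 /ɪ/ → [+ATR]; 8 /b/ transparent; 7 /ɔ/ → [+ATR]; 6 /b/ transparent; 5 /a/ → [+ATR]; 4 /ɪ/ → [+ATR]; 3 /a/ → [+ATR]; 2 /i/ is itself a trigger — this domain ends here.
[+ATR] positions on the surface: 2 3 4 5 7 9 10.

b i~ a~ ɪ~ a~ b ɔ~ b ɪ~ i~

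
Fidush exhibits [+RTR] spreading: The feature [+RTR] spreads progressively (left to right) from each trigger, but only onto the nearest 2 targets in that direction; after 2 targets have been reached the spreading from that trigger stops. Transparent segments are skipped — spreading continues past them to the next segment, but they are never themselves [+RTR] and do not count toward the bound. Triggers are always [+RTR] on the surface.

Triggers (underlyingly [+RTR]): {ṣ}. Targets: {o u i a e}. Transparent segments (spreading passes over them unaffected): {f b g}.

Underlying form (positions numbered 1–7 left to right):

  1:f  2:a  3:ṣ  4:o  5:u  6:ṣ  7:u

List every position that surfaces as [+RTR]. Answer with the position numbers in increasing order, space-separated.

3 4 5 6 7

From /ṣ/ at 3 rightward: 4 /o/ → [+RTR]; 5 /u/ → [+RTR]; bound reached.
From /ṣ/ at 6 rightward: 7 /u/ → [+RTR]; word edge.
Target with no active source: position 2 stays [-emphatic].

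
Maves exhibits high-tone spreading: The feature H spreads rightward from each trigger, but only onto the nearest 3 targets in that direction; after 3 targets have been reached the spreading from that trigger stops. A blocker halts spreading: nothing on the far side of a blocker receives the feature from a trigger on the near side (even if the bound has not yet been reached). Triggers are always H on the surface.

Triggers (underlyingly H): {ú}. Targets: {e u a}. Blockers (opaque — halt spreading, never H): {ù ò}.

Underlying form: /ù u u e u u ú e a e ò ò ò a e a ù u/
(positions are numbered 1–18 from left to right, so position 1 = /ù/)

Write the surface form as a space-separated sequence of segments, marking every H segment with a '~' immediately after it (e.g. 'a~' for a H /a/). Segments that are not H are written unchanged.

From /ú/ at 7 rightward: 8 /e/ → H; 9 /a/ → H; 10 /e/ → H; bound reached.
Targets with no active source: positions 2 3 4 5 6 14 15 16 18 stay [-high tone].
H positions on the surface: 7 8 9 10.

ù u u e u u ú~ e~ a~ e~ ò ò ò a e a ù u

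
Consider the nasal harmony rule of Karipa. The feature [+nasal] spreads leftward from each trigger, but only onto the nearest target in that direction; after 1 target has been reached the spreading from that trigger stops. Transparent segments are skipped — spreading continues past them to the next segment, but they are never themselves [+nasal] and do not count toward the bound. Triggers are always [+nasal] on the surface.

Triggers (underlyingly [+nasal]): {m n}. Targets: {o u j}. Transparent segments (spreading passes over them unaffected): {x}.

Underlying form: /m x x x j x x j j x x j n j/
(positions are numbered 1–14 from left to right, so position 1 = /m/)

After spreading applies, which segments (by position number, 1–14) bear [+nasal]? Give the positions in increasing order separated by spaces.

1 12 13

From /m/ at 1 leftward: word edge.
From /n/ at 13 leftward: 12 /j/ → [+nasal]; bound reached.
Targets with no active source: positions 5 8 9 14 stay [-nasal].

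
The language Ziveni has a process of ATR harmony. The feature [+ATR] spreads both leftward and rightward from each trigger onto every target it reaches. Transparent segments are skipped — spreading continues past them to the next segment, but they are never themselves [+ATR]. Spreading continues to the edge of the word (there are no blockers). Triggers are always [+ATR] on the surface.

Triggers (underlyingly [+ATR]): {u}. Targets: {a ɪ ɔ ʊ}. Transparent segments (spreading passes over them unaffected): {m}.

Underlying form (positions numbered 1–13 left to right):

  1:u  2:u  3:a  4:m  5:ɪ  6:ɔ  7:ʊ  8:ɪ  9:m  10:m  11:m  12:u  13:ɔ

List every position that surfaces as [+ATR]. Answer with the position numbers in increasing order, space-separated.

From /u/ at 1 rightward: 2 /u/ is itself a trigger — this domain ends here.
From /u/ at 1 leftward: word edge.
From /u/ at 2 rightward: 3 /a/ → [+ATR]; 4 /m/ transparent; 5 /ɪ/ → [+ATR]; 6 /ɔ/ → [+ATR]; 7 /ʊ/ → [+ATR]; 8 /ɪ/ → [+ATR]; 9 /m/ transparent; 10 /m/ transparent; 11 /m/ transparent; 12 /u/ is itself a trigger — this domain ends here.
From /u/ at 2 leftward: 1 /u/ is itself a trigger — this domain ends here.
From /u/ at 12 rightward: 13 /ɔ/ → [+ATR]; word edge.
From /u/ at 12 leftward: 11 /m/ transparent; 10 /m/ transparent; 9 /m/ transparent; 8 /ɪ/ → [+ATR]; 7 /ʊ/ → [+ATR]; 6 /ɔ/ → [+ATR]; 5 /ɪ/ → [+ATR]; 4 /m/ transparent; 3 /a/ → [+ATR]; 2 /u/ is itself a trigger — this domain ends here.

1 2 3 5 6 7 8 12 13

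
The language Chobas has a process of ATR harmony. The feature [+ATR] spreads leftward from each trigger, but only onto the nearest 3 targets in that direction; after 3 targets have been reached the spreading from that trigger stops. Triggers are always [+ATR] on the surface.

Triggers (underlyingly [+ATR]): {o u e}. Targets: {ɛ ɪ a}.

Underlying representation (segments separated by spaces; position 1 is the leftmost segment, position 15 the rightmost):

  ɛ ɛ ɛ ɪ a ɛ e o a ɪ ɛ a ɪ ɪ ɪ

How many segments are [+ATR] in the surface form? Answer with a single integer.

From /e/ at 7 leftward: 6 /ɛ/ → [+ATR]; 5 /a/ → [+ATR]; 4 /ɪ/ → [+ATR]; bound reached.
From /o/ at 8 leftward: 7 /e/ is itself a trigger — this domain ends here.
Targets with no active source: positions 1 2 3 9 10 11 12 13 14 15 stay [-ATR].
[+ATR] positions on the surface: 4 5 6 7 8.

5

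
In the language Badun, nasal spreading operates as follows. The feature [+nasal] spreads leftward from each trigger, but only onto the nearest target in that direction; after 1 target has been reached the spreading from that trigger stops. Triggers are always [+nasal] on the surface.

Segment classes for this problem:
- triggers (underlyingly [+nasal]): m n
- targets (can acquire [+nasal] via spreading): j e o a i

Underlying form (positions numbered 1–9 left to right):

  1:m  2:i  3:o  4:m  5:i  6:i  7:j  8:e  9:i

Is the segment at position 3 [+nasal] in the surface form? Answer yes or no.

From /m/ at 1 leftward: word edge.
From /m/ at 4 leftward: 3 /o/ → [+nasal]; bound reached.
Targets with no active source: positions 2 5 6 7 8 9 stay [-nasal].
[+nasal] positions on the surface: 1 3 4.

yes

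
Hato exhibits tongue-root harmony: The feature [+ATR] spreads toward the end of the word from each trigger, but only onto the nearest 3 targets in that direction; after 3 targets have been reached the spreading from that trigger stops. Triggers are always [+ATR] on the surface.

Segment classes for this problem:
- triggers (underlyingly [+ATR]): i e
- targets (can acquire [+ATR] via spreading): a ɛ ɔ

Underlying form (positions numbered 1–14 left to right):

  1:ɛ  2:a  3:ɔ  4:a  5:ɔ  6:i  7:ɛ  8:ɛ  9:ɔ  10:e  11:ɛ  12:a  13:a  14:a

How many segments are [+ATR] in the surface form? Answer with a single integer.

8

From /i/ at 6 rightward: 7 /ɛ/ → [+ATR]; 8 /ɛ/ → [+ATR]; 9 /ɔ/ → [+ATR]; bound reached.
From /e/ at 10 rightward: 11 /ɛ/ → [+ATR]; 12 /a/ → [+ATR]; 13 /a/ → [+ATR]; bound reached.
Targets with no active source: positions 1 2 3 4 5 14 stay [-ATR].
[+ATR] positions on the surface: 6 7 8 9 10 11 12 13.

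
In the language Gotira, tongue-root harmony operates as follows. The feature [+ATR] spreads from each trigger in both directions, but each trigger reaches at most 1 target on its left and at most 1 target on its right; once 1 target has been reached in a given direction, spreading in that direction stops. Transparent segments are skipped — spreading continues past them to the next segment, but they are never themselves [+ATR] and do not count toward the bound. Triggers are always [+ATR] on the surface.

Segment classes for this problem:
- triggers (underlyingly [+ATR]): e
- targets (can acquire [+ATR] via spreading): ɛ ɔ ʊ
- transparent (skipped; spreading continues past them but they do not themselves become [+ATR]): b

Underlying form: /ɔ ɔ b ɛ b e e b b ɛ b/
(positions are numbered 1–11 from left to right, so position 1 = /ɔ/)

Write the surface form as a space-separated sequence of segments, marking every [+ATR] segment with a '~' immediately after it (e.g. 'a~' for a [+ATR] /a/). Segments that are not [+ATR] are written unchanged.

From /e/ at 6 rightward: 7 /e/ is itself a trigger — this domain ends here.
From /e/ at 6 leftward: 5 /b/ transparent; 4 /ɛ/ → [+ATR]; bound reached.
From /e/ at 7 rightward: 8 /b/ transparent; 9 /b/ transparent; 10 /ɛ/ → [+ATR]; bound reached.
From /e/ at 7 leftward: 6 /e/ is itself a trigger — this domain ends here.
Targets with no active source: positions 1 2 stay [-ATR].
[+ATR] positions on the surface: 4 6 7 10.

ɔ ɔ b ɛ~ b e~ e~ b b ɛ~ b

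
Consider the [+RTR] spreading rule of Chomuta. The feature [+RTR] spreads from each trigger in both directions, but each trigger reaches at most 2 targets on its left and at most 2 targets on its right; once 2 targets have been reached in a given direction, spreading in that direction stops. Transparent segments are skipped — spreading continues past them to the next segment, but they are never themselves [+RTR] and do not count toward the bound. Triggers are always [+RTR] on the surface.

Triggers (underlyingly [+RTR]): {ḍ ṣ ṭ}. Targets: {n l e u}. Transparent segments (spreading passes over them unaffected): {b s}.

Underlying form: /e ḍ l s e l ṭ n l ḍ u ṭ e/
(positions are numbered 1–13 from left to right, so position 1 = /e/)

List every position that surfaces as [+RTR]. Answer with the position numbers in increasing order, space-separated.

1 2 3 5 6 7 8 9 10 11 12 13

From /ḍ/ at 2 rightward: 3 /l/ → [+RTR]; 4 /s/ transparent; 5 /e/ → [+RTR]; bound reached.
From /ḍ/ at 2 leftward: 1 /e/ → [+RTR]; word edge.
From /ṭ/ at 7 rightward: 8 /n/ → [+RTR]; 9 /l/ → [+RTR]; bound reached.
From /ṭ/ at 7 leftward: 6 /l/ → [+RTR]; 5 /e/ → [+RTR]; bound reached.
From /ḍ/ at 10 rightward: 11 /u/ → [+RTR]; 12 /ṭ/ is itself a trigger — this domain ends here.
From /ḍ/ at 10 leftward: 9 /l/ → [+RTR]; 8 /n/ → [+RTR]; bound reached.
From /ṭ/ at 12 rightward: 13 /e/ → [+RTR]; word edge.
From /ṭ/ at 12 leftward: 11 /u/ → [+RTR]; 10 /ḍ/ is itself a trigger — this domain ends here.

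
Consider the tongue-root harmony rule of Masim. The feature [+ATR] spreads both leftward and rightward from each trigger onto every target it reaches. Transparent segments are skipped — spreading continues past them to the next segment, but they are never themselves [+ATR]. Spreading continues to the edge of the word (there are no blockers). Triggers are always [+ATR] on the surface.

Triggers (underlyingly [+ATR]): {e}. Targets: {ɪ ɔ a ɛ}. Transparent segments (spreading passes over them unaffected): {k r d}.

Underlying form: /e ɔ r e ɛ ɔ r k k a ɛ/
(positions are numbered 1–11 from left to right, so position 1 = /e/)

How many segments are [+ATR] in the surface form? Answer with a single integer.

From /e/ at 1 rightward: 2 /ɔ/ → [+ATR]; 3 /r/ transparent; 4 /e/ is itself a trigger — this domain ends here.
From /e/ at 1 leftward: word edge.
From /e/ at 4 rightward: 5 /ɛ/ → [+ATR]; 6 /ɔ/ → [+ATR]; 7 /r/ transparent; 8 /k/ transparent; 9 /k/ transparent; 10 /a/ → [+ATR]; 11 /ɛ/ → [+ATR]; word edge.
From /e/ at 4 leftward: 3 /r/ transparent; 2 /ɔ/ → [+ATR]; 1 /e/ is itself a trigger — this domain ends here.
[+ATR] positions on the surface: 1 2 4 5 6 10 11.

7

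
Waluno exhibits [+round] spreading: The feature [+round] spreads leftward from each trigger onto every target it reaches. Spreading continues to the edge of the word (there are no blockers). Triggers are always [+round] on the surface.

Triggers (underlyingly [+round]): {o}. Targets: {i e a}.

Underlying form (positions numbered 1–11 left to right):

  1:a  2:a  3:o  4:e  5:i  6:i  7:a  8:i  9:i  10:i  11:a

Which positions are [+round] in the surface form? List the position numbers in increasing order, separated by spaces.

1 2 3

From /o/ at 3 leftward: 2 /a/ → [+round]; 1 /a/ → [+round]; word edge.
Targets with no active source: positions 4 5 6 7 8 9 10 11 stay [-round].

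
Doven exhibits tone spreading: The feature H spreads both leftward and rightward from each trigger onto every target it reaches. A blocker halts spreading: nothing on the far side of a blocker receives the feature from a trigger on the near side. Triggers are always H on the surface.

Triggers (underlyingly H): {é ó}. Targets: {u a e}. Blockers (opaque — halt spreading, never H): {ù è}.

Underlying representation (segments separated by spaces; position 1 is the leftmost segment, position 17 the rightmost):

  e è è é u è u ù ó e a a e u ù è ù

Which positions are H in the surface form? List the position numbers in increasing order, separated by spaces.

4 5 9 10 11 12 13 14

From /é/ at 4 rightward: 5 /u/ → H; 6 /è/ blocks.
From /é/ at 4 leftward: 3 /è/ blocks.
From /ó/ at 9 rightward: 10 /e/ → H; 11 /a/ → H; 12 /a/ → H; 13 /e/ → H; 14 /u/ → H; 15 /ù/ blocks.
From /ó/ at 9 leftward: 8 /ù/ blocks.
Targets with no active source: positions 1 7 stay [-high tone].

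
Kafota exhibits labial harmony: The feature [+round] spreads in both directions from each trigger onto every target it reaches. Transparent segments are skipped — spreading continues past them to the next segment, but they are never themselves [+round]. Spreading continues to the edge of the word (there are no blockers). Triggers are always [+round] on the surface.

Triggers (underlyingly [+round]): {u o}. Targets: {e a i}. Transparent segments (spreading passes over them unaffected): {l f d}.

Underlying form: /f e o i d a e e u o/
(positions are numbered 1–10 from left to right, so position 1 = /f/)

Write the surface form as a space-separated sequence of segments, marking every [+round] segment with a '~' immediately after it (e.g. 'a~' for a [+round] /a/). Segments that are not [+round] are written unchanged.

From /o/ at 3 rightward: 4 /i/ → [+round]; 5 /d/ transparent; 6 /a/ → [+round]; 7 /e/ → [+round]; 8 /e/ → [+round]; 9 /u/ is itself a trigger — this domain ends here.
From /o/ at 3 leftward: 2 /e/ → [+round]; 1 /f/ transparent; word edge.
From /u/ at 9 rightward: 10 /o/ is itself a trigger — this domain ends here.
From /u/ at 9 leftward: 8 /e/ → [+round]; 7 /e/ → [+round]; 6 /a/ → [+round]; 5 /d/ transparent; 4 /i/ → [+round]; 3 /o/ is itself a trigger — this domain ends here.
From /o/ at 10 rightward: word edge.
From /o/ at 10 leftward: 9 /u/ is itself a trigger — this domain ends here.
[+round] positions on the surface: 2 3 4 6 7 8 9 10.

f e~ o~ i~ d a~ e~ e~ u~ o~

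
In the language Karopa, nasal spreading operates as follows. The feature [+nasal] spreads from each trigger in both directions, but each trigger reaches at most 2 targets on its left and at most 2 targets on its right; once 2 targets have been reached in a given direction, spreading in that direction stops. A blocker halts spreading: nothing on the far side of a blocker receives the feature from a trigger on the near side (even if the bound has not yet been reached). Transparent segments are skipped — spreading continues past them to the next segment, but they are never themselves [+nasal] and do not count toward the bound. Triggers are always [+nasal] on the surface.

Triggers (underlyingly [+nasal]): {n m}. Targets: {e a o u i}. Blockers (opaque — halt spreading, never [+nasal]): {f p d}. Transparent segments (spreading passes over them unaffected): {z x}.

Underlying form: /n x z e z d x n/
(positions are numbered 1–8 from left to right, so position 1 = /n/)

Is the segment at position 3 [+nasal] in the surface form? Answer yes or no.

From /n/ at 1 rightward: 2 /x/ transparent; 3 /z/ transparent; 4 /e/ → [+nasal]; 5 /z/ transparent; 6 /d/ blocks.
From /n/ at 1 leftward: word edge.
From /n/ at 8 rightward: word edge.
From /n/ at 8 leftward: 7 /x/ transparent; 6 /d/ blocks.
[+nasal] positions on the surface: 1 4 8.

no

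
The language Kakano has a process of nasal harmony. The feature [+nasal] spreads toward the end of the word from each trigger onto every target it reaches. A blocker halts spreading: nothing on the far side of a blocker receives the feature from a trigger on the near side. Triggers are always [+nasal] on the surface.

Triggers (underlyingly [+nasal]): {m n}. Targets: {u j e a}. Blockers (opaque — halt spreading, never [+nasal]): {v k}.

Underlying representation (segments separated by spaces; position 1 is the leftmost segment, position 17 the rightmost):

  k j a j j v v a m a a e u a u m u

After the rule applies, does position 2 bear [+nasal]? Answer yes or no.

no

From /m/ at 9 rightward: 10 /a/ → [+nasal]; 11 /a/ → [+nasal]; 12 /e/ → [+nasal]; 13 /u/ → [+nasal]; 14 /a/ → [+nasal]; 15 /u/ → [+nasal]; 16 /m/ is itself a trigger — this domain ends here.
From /m/ at 16 rightward: 17 /u/ → [+nasal]; word edge.
Targets with no active source: positions 2 3 4 5 8 stay [-nasal].
[+nasal] positions on the surface: 9 10 11 12 13 14 15 16 17.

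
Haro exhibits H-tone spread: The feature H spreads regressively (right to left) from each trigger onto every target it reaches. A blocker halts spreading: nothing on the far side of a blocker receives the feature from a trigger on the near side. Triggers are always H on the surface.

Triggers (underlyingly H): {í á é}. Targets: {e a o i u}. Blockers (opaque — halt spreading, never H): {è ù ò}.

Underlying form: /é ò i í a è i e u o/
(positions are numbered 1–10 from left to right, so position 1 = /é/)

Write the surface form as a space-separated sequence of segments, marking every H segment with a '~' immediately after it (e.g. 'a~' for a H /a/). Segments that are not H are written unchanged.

é~ ò i~ í~ a è i e u o

From /é/ at 1 leftward: word edge.
From /í/ at 4 leftward: 3 /i/ → H; 2 /ò/ blocks.
Targets with no active source: positions 5 7 8 9 10 stay [-high tone].
H positions on the surface: 1 3 4.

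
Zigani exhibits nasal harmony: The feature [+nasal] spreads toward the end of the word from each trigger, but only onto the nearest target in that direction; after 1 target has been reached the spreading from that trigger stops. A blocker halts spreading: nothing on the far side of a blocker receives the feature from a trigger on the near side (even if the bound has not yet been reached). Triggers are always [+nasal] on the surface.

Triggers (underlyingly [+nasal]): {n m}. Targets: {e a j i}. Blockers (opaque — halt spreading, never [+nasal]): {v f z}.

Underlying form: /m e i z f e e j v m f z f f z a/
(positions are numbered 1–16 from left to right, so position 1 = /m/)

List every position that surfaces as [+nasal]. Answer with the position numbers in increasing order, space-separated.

From /m/ at 1 rightward: 2 /e/ → [+nasal]; bound reached.
From /m/ at 10 rightward: 11 /f/ blocks.
Targets with no active source: positions 3 6 7 8 16 stay [-nasal].

1 2 10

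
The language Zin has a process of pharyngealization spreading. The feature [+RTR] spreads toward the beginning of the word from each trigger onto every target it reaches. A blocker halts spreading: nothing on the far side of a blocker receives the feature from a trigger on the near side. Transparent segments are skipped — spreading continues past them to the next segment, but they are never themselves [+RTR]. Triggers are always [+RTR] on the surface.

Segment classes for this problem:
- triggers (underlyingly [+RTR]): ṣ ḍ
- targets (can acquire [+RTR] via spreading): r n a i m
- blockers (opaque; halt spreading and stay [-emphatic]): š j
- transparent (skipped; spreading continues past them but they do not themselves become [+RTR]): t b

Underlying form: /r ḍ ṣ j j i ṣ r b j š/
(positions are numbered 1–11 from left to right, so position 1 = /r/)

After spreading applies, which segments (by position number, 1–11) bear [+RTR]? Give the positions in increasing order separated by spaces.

From /ḍ/ at 2 leftward: 1 /r/ → [+RTR]; word edge.
From /ṣ/ at 3 leftward: 2 /ḍ/ is itself a trigger — this domain ends here.
From /ṣ/ at 7 leftward: 6 /i/ → [+RTR]; 5 /j/ blocks.
Target with no active source: position 8 stays [-emphatic].

1 2 3 6 7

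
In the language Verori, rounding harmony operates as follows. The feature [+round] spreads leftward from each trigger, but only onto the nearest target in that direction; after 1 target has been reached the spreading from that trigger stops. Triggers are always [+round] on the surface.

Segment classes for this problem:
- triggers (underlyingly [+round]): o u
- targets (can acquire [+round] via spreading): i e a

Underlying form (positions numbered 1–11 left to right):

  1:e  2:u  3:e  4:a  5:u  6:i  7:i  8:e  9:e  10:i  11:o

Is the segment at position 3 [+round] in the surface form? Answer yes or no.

no

From /u/ at 2 leftward: 1 /e/ → [+round]; bound reached.
From /u/ at 5 leftward: 4 /a/ → [+round]; bound reached.
From /o/ at 11 leftward: 10 /i/ → [+round]; bound reached.
Targets with no active source: positions 3 6 7 8 9 stay [-round].
[+round] positions on the surface: 1 2 4 5 10 11.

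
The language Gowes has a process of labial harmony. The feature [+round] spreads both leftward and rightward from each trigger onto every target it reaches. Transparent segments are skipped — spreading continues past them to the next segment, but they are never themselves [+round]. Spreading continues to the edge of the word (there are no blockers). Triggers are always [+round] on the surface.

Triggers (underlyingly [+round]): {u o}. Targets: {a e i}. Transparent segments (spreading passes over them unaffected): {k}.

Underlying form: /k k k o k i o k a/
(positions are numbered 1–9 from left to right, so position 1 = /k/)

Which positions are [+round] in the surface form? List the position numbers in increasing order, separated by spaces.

4 6 7 9

From /o/ at 4 rightward: 5 /k/ transparent; 6 /i/ → [+round]; 7 /o/ is itself a trigger — this domain ends here.
From /o/ at 4 leftward: 3 /k/ transparent; 2 /k/ transparent; 1 /k/ transparent; word edge.
From /o/ at 7 rightward: 8 /k/ transparent; 9 /a/ → [+round]; word edge.
From /o/ at 7 leftward: 6 /i/ → [+round]; 5 /k/ transparent; 4 /o/ is itself a trigger — this domain ends here.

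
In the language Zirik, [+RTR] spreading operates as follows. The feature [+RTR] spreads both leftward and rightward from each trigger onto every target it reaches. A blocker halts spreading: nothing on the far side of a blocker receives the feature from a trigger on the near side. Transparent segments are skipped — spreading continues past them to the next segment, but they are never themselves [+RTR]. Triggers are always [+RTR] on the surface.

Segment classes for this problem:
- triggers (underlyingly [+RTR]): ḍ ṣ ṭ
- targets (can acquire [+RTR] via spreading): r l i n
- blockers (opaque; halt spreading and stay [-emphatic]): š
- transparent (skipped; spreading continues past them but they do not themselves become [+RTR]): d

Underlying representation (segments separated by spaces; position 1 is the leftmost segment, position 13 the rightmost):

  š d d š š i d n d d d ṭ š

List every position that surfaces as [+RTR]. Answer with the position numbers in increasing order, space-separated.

From /ṭ/ at 12 rightward: 13 /š/ blocks.
From /ṭ/ at 12 leftward: 11 /d/ transparent; 10 /d/ transparent; 9 /d/ transparent; 8 /n/ → [+RTR]; 7 /d/ transparent; 6 /i/ → [+RTR]; 5 /š/ blocks.

6 8 12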